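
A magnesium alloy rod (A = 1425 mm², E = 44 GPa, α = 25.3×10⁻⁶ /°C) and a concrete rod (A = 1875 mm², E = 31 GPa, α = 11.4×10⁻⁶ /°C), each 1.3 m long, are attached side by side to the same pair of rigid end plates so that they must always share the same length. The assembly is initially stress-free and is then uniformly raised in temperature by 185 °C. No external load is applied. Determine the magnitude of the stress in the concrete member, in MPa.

σ ≈ 41.4 MPa (tensile)

Both members must finish at the same length. With the larger α, the magnesium alloy tends to over-expand; the plates restrain it, putting the magnesium alloy in compression and the concrete in tension. With no external load the two internal forces are equal and opposite, magnitude P.
Equating the net (thermal + elastic) strains gives |α₁ − α₂|·ΔT = P·[1/(A₁E₁) + 1/(A₂E₂)].
|α₁ − α₂|·ΔT = 13.9×10⁻⁶ × 185 = 0.002572.
1/(A₁E₁) + 1/(A₂E₂) = 1/(1425×44×10³) + 1/(1875×31×10³) = 3.315×10⁻⁸ N⁻¹.
So P = 0.002572 / 3.315×10⁻⁸ = 77.56 kN.
σ_{concrete} = P/A₂ = 77560/1875 = 41.37 MPa, tensile.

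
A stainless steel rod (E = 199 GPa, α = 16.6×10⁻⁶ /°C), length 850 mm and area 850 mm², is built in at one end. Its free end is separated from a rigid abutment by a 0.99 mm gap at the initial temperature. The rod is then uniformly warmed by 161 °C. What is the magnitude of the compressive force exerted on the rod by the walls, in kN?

P ≈ 255 kN

Free thermal elongation = αΔT L = 16.6×10⁻⁶ × 161 × 850 = 2.272 mm.
This exceeds the 0.99 mm gap, so the wall pushes back. The portion of expansion that must be recovered elastically is δ_free − gap = 2.272 − 0.99 = 1.282 mm.
That suppressed elongation corresponds to σ = E·Δ/L = 199×10³ × 1.282/850 = 300.1 MPa.
P = σA = 300.1 × 850 = 255.1 kN.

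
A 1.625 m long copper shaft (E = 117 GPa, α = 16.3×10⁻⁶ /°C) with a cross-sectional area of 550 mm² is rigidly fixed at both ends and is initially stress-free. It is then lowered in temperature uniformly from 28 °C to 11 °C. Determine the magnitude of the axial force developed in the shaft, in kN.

The ends cannot move, so σ = EαΔT = 117×10³ × 16.3×10⁻⁶ × 17 = 32.42 MPa.
Then P = σA = 32.42 × 550 mm² = 17.83 kN, tensile.

P ≈ 17.8 kN (tensile)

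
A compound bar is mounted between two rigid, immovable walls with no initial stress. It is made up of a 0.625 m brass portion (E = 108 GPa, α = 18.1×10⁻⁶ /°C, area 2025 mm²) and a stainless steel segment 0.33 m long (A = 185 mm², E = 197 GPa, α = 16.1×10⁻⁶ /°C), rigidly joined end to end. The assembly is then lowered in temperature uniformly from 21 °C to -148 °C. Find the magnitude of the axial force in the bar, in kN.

P ≈ 236 kN (tensile)

If the supports were absent, the total length change would be Σ αᵢΔT Lᵢ = 18.1×10⁻⁶×169×625 + 16.1×10⁻⁶×169×330 = 2.81 mm.
The rigid supports impose zero overall length change; the single axial force P common to all segments must satisfy P Σ Lᵢ/(AᵢEᵢ) = δ_free.
Σ Lᵢ/(AᵢEᵢ) = 625/(2025×108×10³) + 330/(185×197×10³) = 1.191×10⁻⁵ mm/N.
P = 2.81 / 1.191×10⁻⁵ = 235900 N = 235.9 kN, tensile.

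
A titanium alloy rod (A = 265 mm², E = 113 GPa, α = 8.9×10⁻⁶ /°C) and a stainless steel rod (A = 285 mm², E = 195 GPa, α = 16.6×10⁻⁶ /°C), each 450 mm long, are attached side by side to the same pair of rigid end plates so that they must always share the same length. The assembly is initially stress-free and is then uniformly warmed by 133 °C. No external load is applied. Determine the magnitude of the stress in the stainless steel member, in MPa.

The stainless steel has the larger α, so on heating it would change length more than the titanium alloy if both were free. The rigid plates force a common final length, so the stainless steel is put into compression and the titanium alloy into tension, with equal and opposite forces P (no external load).
Setting the final lengths equal and cancelling L: (α₁ − α₂)ΔT = P/(A₁E₁) + P/(A₂E₂).
|α₁ − α₂|·ΔT = 7.7×10⁻⁶ × 133 = 0.001024.
1/(A₁E₁) + 1/(A₂E₂) = 1/(265×113×10³) + 1/(285×195×10³) = 5.139×10⁻⁸ N⁻¹.
P = 0.001024 / 5.139×10⁻⁸ = 19930 N = 19.93 kN.
σ_{stainless steel} = P/A₂ = 19930/285 = 69.93 MPa, compressive.

σ ≈ 69.9 MPa (compressive)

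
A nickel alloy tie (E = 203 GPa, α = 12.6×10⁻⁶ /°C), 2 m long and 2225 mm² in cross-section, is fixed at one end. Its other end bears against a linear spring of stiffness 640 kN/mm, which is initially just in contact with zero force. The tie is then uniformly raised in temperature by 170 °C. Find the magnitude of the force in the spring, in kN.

P ≈ 715 kN

If the spring were absent the tie would lengthen by αΔT L = 12.6×10⁻⁶ × 170 × 2000 = 4.284 mm.
With a force P in the spring, the elastic change of the tie is PL/(AE) and that of the spring is P/k; compatibility requires their sum to equal δ_free.
So P = δ_free / [L/(AE) + 1/k] = 4.284 / [ 2000/(2225×203×10³) + 1/(640×10³) ].
P = 4.284 / 5.99×10⁻⁶ = 715100 N.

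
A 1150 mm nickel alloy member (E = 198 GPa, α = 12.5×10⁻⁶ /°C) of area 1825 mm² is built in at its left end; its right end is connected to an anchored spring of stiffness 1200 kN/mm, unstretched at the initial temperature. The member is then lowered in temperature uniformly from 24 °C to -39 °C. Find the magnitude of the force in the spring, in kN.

If the spring were absent the member would shorten by αΔT L = 12.5×10⁻⁶ × 63 × 1150 = 0.9056 mm.
With a force P in the spring, the elastic change of the member is PL/(AE) and that of the spring is P/k; compatibility requires their sum to equal δ_free.
P [ L/(AE) + 1/k ] = δ_free → P [ 1150/(1825×198×10³) + 1/(1200×10³) ] = 0.9056.
P = 0.9056 / 4.016×10⁻⁶ = 225500 N.

P ≈ 226 kN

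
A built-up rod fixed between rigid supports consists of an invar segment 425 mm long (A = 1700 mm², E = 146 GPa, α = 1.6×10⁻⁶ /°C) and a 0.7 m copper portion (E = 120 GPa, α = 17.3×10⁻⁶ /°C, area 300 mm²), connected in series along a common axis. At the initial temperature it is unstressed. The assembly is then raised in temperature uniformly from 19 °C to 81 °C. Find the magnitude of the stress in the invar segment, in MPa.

If the supports were absent, the total length change would be Σ αᵢΔT Lᵢ = 1.6×10⁻⁶×62×425 + 17.3×10⁻⁶×62×700 = 0.793 mm.
The walls prevent any net length change, so an axial force P (same in every segment) develops. Compatibility: P · Σ Lᵢ/(AᵢEᵢ) = δ_free.
The series flexibility is Σ Lᵢ/(AᵢEᵢ) = 425/(1700×146×10³) + 700/(300×120×10³) = 2.116×10⁻⁵ mm/N.
Hence P = δ_free / Σ(L/AE) = 0.793/2.116×10⁻⁵ = 37.48 kN (compressive).
σ_{invar} = P / A = 37480 / 1700 = 22.05 MPa.

σ ≈ 22 MPa (compressive)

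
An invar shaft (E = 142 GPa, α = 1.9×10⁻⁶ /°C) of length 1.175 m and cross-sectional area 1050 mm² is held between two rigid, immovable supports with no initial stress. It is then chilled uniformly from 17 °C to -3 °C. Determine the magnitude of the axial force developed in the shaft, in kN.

The ends cannot move, so σ = EαΔT = 142×10³ × 1.9×10⁻⁶ × 20 = 5.396 MPa.
Axial force P = σA = 5.396 × 1050 = 5666 N = 5.666 kN, tensile.

P ≈ 5.67 kN (tensile)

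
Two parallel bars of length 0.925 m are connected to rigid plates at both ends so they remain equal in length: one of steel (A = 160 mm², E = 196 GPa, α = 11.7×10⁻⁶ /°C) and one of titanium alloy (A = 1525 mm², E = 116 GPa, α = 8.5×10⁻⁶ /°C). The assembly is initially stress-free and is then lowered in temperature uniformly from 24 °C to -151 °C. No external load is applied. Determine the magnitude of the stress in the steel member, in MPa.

Equilibrium of a rigid end plate with no external load gives equal and opposite internal forces ±P in the two members. Since α_{steel} > α_{titanium alloy}, cooling drives the steel into tension and the titanium alloy into compression.
Compatibility of the two members (thermal + elastic change equal): (α₁ − α₂)ΔT = P·[1/(A₁E₁) + 1/(A₂E₂)].
|α₁ − α₂|·ΔT = 3.2×10⁻⁶ × 175 = 0.00056.
1/(A₁E₁) + 1/(A₂E₂) = 1/(160×196×10³) + 1/(1525×116×10³) = 3.754×10⁻⁸ N⁻¹.
P = 0.00056 / 3.754×10⁻⁸ = 14920 N = 14.92 kN.
σ_{steel} = P/A₁ = 14920/160 = 93.23 MPa, tensile.

σ ≈ 93.2 MPa (tensile)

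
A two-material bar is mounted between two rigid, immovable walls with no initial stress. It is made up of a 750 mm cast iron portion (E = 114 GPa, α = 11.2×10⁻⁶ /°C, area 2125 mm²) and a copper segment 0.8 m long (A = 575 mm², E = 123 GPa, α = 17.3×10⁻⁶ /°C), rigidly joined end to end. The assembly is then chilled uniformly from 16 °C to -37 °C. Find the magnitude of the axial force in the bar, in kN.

Free thermal contraction of the whole bar: Σ αᵢΔT Lᵢ = 11.2×10⁻⁶×53×750 + 17.3×10⁻⁶×53×800 = 1.179 mm.
Since the ends are fixed, an axial force P builds up, equal in every segment, with P · Σ Lᵢ/(AᵢEᵢ) = δ_free.
Σ Lᵢ/(AᵢEᵢ) = 750/(2125×114×10³) + 800/(575×123×10³) = 1.441×10⁻⁵ mm/N.
Hence P = δ_free / Σ(L/AE) = 1.179/1.441×10⁻⁵ = 81.81 kN (tensile).

P ≈ 81.8 kN (tensile)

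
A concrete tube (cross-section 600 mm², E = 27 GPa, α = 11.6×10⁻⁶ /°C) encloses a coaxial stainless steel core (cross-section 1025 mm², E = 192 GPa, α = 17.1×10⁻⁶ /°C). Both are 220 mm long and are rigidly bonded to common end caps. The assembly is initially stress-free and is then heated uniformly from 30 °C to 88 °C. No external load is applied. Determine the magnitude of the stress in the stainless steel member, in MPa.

σ ≈ 4.66 MPa (compressive)

The stainless steel has the larger α, so on heating it would change length more than the concrete if both were free. The rigid plates force a common final length, so the stainless steel is put into compression and the concrete into tension, with equal and opposite forces P (no external load).
Equating the net (thermal + elastic) strains gives |α₁ − α₂|·ΔT = P·[1/(A₁E₁) + 1/(A₂E₂)].
|α₁ − α₂|·ΔT = 5.5×10⁻⁶ × 58 = 0.000319.
1/(A₁E₁) + 1/(A₂E₂) = 1/(600×27×10³) + 1/(1025×192×10³) = 6.681×10⁻⁸ N⁻¹.
So P = 0.000319 / 6.681×10⁻⁸ = 4.775 kN.
σ_{stainless steel} = P/A₂ = 4775/1025 = 4.658 MPa, compressive.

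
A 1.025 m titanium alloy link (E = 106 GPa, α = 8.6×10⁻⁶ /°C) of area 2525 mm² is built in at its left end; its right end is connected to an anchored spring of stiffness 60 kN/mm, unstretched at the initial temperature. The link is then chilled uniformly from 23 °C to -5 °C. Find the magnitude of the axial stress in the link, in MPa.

σ ≈ 4.77 MPa (tensile)

The unrestrained thermal change is αΔT L = 8.6×10⁻⁶ × 28 × 1025 = 0.2468 mm.
With a force P in the spring, the elastic change of the link is PL/(AE) and that of the spring is P/k; compatibility requires their sum to equal δ_free.
P [ L/(AE) + 1/k ] = δ_free → P [ 1025/(2525×106×10³) + 1/(60×10³) ] = 0.2468.
P = 0.2468 / 2.05×10⁻⁵ = 12040 N.
σ = P/A = 12040/2525 = 4.769 MPa.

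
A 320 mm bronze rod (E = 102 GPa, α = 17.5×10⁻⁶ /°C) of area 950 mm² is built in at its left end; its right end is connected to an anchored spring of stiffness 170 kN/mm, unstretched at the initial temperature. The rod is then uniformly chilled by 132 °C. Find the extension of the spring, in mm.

δ ≈ 0.473 mm

The unrestrained thermal change is αΔT L = 17.5×10⁻⁶ × 132 × 320 = 0.7392 mm.
With a force P in the spring, the elastic change of the rod is PL/(AE) and that of the spring is P/k; compatibility requires their sum to equal δ_free.
So P = δ_free / [L/(AE) + 1/k] = 0.7392 / [ 320/(950×102×10³) + 1/(170×10³) ].
P = 0.7392 / 9.185×10⁻⁶ = 80480 N.
Spring extension = P/k = 80480/(170×10³) = 0.4734 mm.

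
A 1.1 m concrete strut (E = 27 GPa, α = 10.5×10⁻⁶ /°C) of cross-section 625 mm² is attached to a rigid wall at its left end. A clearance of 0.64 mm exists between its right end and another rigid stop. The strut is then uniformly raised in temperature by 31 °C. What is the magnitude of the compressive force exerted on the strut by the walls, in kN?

Unrestrained expansion: δ_free = αΔT L = 10.5×10⁻⁶ × 31 × 1100 = 0.358 mm.
Since δ_free = 0.358 mm is less than the 0.64 mm gap, the strut never touches the wall. No axial force develops.

P ≈ 0 kN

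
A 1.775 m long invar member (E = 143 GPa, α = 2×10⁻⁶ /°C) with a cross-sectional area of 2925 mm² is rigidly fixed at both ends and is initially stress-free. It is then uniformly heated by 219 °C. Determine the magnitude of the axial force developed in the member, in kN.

The ends cannot move, so σ = EαΔT = 143×10³ × 2×10⁻⁶ × 219 = 62.63 MPa.
Then P = σA = 62.63 × 2925 mm² = 183.2 kN, compressive.

P ≈ 183 kN (compressive)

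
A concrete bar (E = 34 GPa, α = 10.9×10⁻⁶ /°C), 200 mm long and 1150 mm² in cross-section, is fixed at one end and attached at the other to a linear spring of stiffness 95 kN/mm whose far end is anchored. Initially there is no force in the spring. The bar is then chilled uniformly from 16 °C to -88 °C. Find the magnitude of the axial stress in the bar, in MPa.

σ ≈ 12.6 MPa (tensile)

If the spring were absent the bar would shorten by αΔT L = 10.9×10⁻⁶ × 104 × 200 = 0.2267 mm.
Let P be the tensile force in the spring. The bar extends elastically by PL/(AE) and the spring stretches by P/k; together these equal δ_free.
P [ L/(AE) + 1/k ] = δ_free → P [ 200/(1150×34×10³) + 1/(95×10³) ] = 0.2267.
P = 0.2267 / 1.564×10⁻⁵ = 14490 N.
σ = P/A = 14490/1150 = 12.6 MPa.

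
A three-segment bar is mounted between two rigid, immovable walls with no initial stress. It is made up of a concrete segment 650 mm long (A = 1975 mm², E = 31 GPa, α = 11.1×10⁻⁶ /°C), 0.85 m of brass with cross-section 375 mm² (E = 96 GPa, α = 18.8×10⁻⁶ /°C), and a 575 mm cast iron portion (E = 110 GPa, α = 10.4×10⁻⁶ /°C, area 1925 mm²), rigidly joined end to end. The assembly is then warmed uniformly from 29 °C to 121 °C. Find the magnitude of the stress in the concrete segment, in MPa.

σ ≈ 36.8 MPa (compressive)

Free thermal expansion of the whole bar: Σ αᵢΔT Lᵢ = 11.1×10⁻⁶×92×650 + 18.8×10⁻⁶×92×850 + 10.4×10⁻⁶×92×575 = 2.684 mm.
Since the ends are fixed, an axial force P builds up, equal in every segment, with P · Σ Lᵢ/(AᵢEᵢ) = δ_free.
The series flexibility is Σ Lᵢ/(AᵢEᵢ) = 650/(1975×31×10³) + 850/(375×96×10³) + 575/(1925×110×10³) = 3.694×10⁻⁵ mm/N.
P = 2.684 / 3.694×10⁻⁵ = 72650 N = 72.65 kN, compressive.
σ_{concrete} = P / A = 72650 / 1975 = 36.79 MPa.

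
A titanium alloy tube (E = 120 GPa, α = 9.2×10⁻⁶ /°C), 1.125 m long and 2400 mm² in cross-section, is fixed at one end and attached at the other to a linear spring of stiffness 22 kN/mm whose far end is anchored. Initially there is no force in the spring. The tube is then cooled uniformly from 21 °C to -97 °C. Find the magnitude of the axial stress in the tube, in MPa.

The unrestrained thermal change is αΔT L = 9.2×10⁻⁶ × 118 × 1125 = 1.221 mm.
With a force P in the spring, the elastic change of the tube is PL/(AE) and that of the spring is P/k; compatibility requires their sum to equal δ_free.
So P = δ_free / [L/(AE) + 1/k] = 1.221 / [ 1125/(2400×120×10³) + 1/(22×10³) ].
P = 1.221 / 4.936×10⁻⁵ = 24740 N.
σ = P/A = 24740/2400 = 10.31 MPa.

σ ≈ 10.3 MPa (tensile)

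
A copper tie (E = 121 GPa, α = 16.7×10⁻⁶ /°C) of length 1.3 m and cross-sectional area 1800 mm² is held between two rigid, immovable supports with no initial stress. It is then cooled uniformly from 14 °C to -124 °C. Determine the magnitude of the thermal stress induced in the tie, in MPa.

The supports are rigid, so the total axial strain is zero. The restrained thermal strain is ε = αΔT = 16.7×10⁻⁶ × 138 = 2304.6×10⁻⁶.
Hence σ = E·αΔT = 121×10³ × 2304.6×10⁻⁶ = 278.9 MPa, tensile.

σ ≈ 279 MPa (tensile)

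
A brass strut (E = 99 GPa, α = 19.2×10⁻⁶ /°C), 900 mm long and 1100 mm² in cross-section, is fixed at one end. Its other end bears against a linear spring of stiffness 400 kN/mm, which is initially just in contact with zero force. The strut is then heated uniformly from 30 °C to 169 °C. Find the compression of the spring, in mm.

If the spring were absent the strut would lengthen by αΔT L = 19.2×10⁻⁶ × 139 × 900 = 2.402 mm.
Let P be the compressive force at the spring. The strut shortens elastically by PL/(AE) and the spring compresses by P/k; together these equal δ_free.
P [ L/(AE) + 1/k ] = δ_free → P [ 900/(1100×99×10³) + 1/(400×10³) ] = 2.402.
P = 2.402 / 1.076×10⁻⁵ = 223100 N.
Spring compression = P/k = 223100/(400×10³) = 0.5578 mm.

δ ≈ 0.558 mm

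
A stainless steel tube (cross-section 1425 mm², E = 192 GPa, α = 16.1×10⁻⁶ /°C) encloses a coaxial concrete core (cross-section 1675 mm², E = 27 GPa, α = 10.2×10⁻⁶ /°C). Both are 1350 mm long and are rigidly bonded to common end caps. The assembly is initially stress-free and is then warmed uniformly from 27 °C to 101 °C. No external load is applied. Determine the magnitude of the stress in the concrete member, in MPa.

Equilibrium of a rigid end plate with no external load gives equal and opposite internal forces ±P in the two members. Since α_{stainless steel} > α_{concrete}, heating drives the stainless steel into compression and the concrete into tension.
Setting the final lengths equal and cancelling L: (α₁ − α₂)ΔT = P/(A₁E₁) + P/(A₂E₂).
|α₁ − α₂|·ΔT = 5.9×10⁻⁶ × 74 = 0.0004366.
1/(A₁E₁) + 1/(A₂E₂) = 1/(1425×192×10³) + 1/(1675×27×10³) = 2.577×10⁻⁸ N⁻¹.
P = 0.0004366 / 2.577×10⁻⁸ = 16940 N = 16.94 kN.
σ_{concrete} = P/A₂ = 16940/1675 = 10.12 MPa, tensile.

σ ≈ 10.1 MPa (tensile)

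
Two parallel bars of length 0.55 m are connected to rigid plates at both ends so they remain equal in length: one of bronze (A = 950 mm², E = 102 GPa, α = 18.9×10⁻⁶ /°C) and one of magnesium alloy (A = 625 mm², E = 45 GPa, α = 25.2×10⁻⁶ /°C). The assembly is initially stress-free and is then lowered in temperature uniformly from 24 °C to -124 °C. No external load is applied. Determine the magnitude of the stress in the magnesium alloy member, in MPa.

Equilibrium of a rigid end plate with no external load gives equal and opposite internal forces ±P in the two members. Since α_{magnesium alloy} > α_{bronze}, cooling drives the magnesium alloy into tension and the bronze into compression.
Compatibility of the two members (thermal + elastic change equal): (α₁ − α₂)ΔT = P·[1/(A₁E₁) + 1/(A₂E₂)].
|α₁ − α₂|·ΔT = 6.3×10⁻⁶ × 148 = 0.0009324.
1/(A₁E₁) + 1/(A₂E₂) = 1/(950×102×10³) + 1/(625×45×10³) = 4.588×10⁻⁸ N⁻¹.
So P = 0.0009324 / 4.588×10⁻⁸ = 20.32 kN.
σ_{magnesium alloy} = P/A₂ = 20320/625 = 32.52 MPa, tensile.

σ ≈ 32.5 MPa (tensile)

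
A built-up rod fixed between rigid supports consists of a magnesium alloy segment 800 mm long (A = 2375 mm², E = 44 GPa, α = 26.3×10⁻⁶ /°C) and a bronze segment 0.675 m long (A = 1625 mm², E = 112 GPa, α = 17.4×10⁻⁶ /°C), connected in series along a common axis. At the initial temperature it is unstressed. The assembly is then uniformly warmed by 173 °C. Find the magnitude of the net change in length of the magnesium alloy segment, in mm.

|ΔL| ≈ 0.181 mm

With the walls removed the bar would change length by δ_free = Σ αᵢΔT Lᵢ = 26.3×10⁻⁶×173×800 + 17.4×10⁻⁶×173×675 = 5.672 mm.
The rigid supports impose zero overall length change; the single axial force P common to all segments must satisfy P Σ Lᵢ/(AᵢEᵢ) = δ_free.
Σ Lᵢ/(AᵢEᵢ) = 800/(2375×44×10³) + 675/(1625×112×10³) = 1.136×10⁻⁵ mm/N.
So P = 5.672 / 1.136×10⁻⁵ = 499.1 kN, compressive.
For the magnesium alloy segment, free thermal change = 26.3×10⁻⁶×173×800 = 3.64 mm and elastic change from P = 499100×800/(2375×44×10³) = 3.821 mm; these oppose, so the net change is 0.181 mm (segment shortens).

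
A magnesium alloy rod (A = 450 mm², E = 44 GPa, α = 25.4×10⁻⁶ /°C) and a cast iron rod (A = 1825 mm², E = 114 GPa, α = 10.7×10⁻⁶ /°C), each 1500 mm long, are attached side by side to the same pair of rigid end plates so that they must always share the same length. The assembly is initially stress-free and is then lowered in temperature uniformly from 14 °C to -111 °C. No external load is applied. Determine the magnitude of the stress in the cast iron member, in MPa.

σ ≈ 18.2 MPa (compressive)

Both members must finish at the same length. With the larger α, the magnesium alloy tends to over-contract; the plates restrain it, putting the magnesium alloy in tension and the cast iron in compression. With no external load the two internal forces are equal and opposite, magnitude P.
Setting the final lengths equal and cancelling L: (α₁ − α₂)ΔT = P/(A₁E₁) + P/(A₂E₂).
|α₁ − α₂|·ΔT = 14.7×10⁻⁶ × 125 = 0.001837.
1/(A₁E₁) + 1/(A₂E₂) = 1/(450×44×10³) + 1/(1825×114×10³) = 5.531×10⁻⁸ N⁻¹.
So P = 0.001837 / 5.531×10⁻⁸ = 33.22 kN.
σ_{cast iron} = P/A₂ = 33220/1825 = 18.2 MPa, compressive.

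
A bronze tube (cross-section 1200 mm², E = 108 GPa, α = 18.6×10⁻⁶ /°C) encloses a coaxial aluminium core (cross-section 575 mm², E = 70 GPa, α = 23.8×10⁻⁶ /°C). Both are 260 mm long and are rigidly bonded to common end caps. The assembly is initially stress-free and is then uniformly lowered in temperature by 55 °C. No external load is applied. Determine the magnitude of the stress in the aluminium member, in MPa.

Equilibrium of a rigid end plate with no external load gives equal and opposite internal forces ±P in the two members. Since α_{aluminium} > α_{bronze}, cooling drives the aluminium into tension and the bronze into compression.
Equating the net (thermal + elastic) strains gives |α₁ − α₂|·ΔT = P·[1/(A₁E₁) + 1/(A₂E₂)].
|α₁ − α₂|·ΔT = 5.2×10⁻⁶ × 55 = 0.000286.
1/(A₁E₁) + 1/(A₂E₂) = 1/(1200×108×10³) + 1/(575×70×10³) = 3.256×10⁻⁸ N⁻¹.
P = 0.000286 / 3.256×10⁻⁸ = 8784 N = 8.784 kN.
σ_{aluminium} = P/A₂ = 8784/575 = 15.28 MPa, tensile.

σ ≈ 15.3 MPa (tensile)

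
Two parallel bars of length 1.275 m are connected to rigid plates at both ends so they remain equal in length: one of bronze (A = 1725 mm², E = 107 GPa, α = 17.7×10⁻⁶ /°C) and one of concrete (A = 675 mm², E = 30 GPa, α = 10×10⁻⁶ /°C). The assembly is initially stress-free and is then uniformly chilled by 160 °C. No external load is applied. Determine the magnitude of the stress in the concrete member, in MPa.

σ ≈ 33.3 MPa (compressive)

Equilibrium of a rigid end plate with no external load gives equal and opposite internal forces ±P in the two members. Since α_{bronze} > α_{concrete}, cooling drives the bronze into tension and the concrete into compression.
Compatibility of the two members (thermal + elastic change equal): (α₁ − α₂)ΔT = P·[1/(A₁E₁) + 1/(A₂E₂)].
|α₁ − α₂|·ΔT = 7.7×10⁻⁶ × 160 = 0.001232.
1/(A₁E₁) + 1/(A₂E₂) = 1/(1725×107×10³) + 1/(675×30×10³) = 5.48×10⁻⁸ N⁻¹.
So P = 0.001232 / 5.48×10⁻⁸ = 22.48 kN.
σ_{concrete} = P/A₂ = 22480/675 = 33.31 MPa, compressive.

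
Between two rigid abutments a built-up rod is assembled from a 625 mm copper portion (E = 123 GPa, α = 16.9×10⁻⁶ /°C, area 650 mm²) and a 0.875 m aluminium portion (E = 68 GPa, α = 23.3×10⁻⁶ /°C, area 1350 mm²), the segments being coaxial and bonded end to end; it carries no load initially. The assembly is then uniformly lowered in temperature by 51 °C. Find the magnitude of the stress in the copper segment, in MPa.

σ ≈ 140 MPa (tensile)

If the supports were absent, the total length change would be Σ αᵢΔT Lᵢ = 16.9×10⁻⁶×51×625 + 23.3×10⁻⁶×51×875 = 1.578 mm.
The walls prevent any net length change, so an axial force P (same in every segment) develops. Compatibility: P · Σ Lᵢ/(AᵢEᵢ) = δ_free.
Σ Lᵢ/(AᵢEᵢ) = 625/(650×123×10³) + 875/(1350×68×10³) = 1.735×10⁻⁵ mm/N.
So P = 1.578 / 1.735×10⁻⁵ = 90.98 kN, tensile.
σ_{copper} = P / A = 90980 / 650 = 140 MPa.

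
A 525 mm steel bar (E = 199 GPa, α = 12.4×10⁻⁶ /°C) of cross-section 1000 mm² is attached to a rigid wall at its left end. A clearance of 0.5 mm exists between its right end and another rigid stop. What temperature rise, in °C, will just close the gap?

ΔT ≈ 76.8 °C

The gap closes when αΔT L = 0.5 mm, since the bar is still unstressed at that instant.
So ΔT = g/(αL) = 0.5/(12.4×10⁻⁶ × 525) = 76.8 °C.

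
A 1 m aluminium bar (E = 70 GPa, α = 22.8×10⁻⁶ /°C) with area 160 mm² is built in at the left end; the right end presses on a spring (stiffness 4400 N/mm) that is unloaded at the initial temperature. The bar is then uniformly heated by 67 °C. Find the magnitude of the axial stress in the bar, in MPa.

σ ≈ 30.2 MPa (compressive)

If the spring were absent the bar would lengthen by αΔT L = 22.8×10⁻⁶ × 67 × 1000 = 1.528 mm.
With a force P in the spring, the elastic change of the bar is PL/(AE) and that of the spring is P/k; compatibility requires their sum to equal δ_free.
So P = δ_free / [L/(AE) + 1/k] = 1.528 / [ 1000/(160×70×10³) + 1/(4400) ].
P = 1.528 / 0.0003166 = 4826 N.
σ = P/A = 4826/160 = 30.16 MPa.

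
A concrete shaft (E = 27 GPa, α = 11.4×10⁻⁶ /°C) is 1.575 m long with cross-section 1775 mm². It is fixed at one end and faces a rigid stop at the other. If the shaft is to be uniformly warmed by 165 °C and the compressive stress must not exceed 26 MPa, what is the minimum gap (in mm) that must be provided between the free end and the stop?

With no wall the shaft would lengthen by αΔT L = 11.4×10⁻⁶ × 165 × 1575 = 2.963 mm.
At the allowable stress the elastic shortening the wall may impose is σL/E = 26 × 1575 / (27×10³) = 1.517 mm.
The gap must absorb the remainder: g_min = 2.963 − 1.517 = 1.446 mm.

g ≈ 1.45 mm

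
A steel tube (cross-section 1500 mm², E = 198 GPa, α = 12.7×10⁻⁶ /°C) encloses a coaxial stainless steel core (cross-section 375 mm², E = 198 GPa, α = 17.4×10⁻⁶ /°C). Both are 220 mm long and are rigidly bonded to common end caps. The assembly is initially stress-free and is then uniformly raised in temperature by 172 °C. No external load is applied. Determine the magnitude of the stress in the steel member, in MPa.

σ ≈ 32 MPa (tensile)

The stainless steel has the larger α, so on heating it would change length more than the steel if both were free. The rigid plates force a common final length, so the stainless steel is put into compression and the steel into tension, with equal and opposite forces P (no external load).
Compatibility of the two members (thermal + elastic change equal): (α₁ − α₂)ΔT = P·[1/(A₁E₁) + 1/(A₂E₂)].
|α₁ − α₂|·ΔT = 4.7×10⁻⁶ × 172 = 0.0008084.
1/(A₁E₁) + 1/(A₂E₂) = 1/(1500×198×10³) + 1/(375×198×10³) = 1.684×10⁻⁸ N⁻¹.
P = 0.0008084 / 1.684×10⁻⁸ = 48020 N = 48.02 kN.
σ_{steel} = P/A₁ = 48020/1500 = 32.01 MPa, tensile.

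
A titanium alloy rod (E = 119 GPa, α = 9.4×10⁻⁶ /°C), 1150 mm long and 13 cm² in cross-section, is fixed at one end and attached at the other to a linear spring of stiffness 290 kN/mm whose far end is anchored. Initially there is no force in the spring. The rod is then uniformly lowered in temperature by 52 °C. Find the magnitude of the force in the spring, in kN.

Free thermal contraction: δ_free = αΔT L = 9.4×10⁻⁶ × 52 × 1150 = 0.5621 mm.
With a force P in the spring, the elastic change of the rod is PL/(AE) and that of the spring is P/k; compatibility requires their sum to equal δ_free.
So P = δ_free / [L/(AE) + 1/k] = 0.5621 / [ 1150/(1300×119×10³) + 1/(290×10³) ].
P = 0.5621 / 1.088×10⁻⁵ = 51660 N.

P ≈ 51.7 kN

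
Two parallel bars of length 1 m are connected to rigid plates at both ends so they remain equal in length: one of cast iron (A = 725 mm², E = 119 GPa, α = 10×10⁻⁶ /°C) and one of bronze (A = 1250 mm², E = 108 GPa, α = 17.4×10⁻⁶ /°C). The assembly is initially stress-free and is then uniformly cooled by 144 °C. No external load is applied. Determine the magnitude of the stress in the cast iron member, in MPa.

The bronze has the larger α, so on cooling it would change length more than the cast iron if both were free. The rigid plates force a common final length, so the bronze is put into tension and the cast iron into compression, with equal and opposite forces P (no external load).
Compatibility of the two members (thermal + elastic change equal): (α₁ − α₂)ΔT = P·[1/(A₁E₁) + 1/(A₂E₂)].
|α₁ − α₂|·ΔT = 7.4×10⁻⁶ × 144 = 0.001066.
1/(A₁E₁) + 1/(A₂E₂) = 1/(725×119×10³) + 1/(1250×108×10³) = 1.9×10⁻⁸ N⁻¹.
So P = 0.001066 / 1.9×10⁻⁸ = 56.09 kN.
σ_{cast iron} = P/A₁ = 56090/725 = 77.36 MPa, compressive.

σ ≈ 77.4 MPa (compressive)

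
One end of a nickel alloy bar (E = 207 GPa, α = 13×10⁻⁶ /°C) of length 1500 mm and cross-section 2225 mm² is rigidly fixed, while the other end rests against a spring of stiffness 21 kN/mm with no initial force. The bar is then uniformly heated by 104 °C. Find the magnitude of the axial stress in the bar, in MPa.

σ ≈ 17.9 MPa (compressive)

Free thermal expansion: δ_free = αΔT L = 13×10⁻⁶ × 104 × 1500 = 2.028 mm.
Let P be the compressive force at the spring. The bar shortens elastically by PL/(AE) and the spring compresses by P/k; together these equal δ_free.
So P = δ_free / [L/(AE) + 1/k] = 2.028 / [ 1500/(2225×207×10³) + 1/(21×10³) ].
P = 2.028 / 5.088×10⁻⁵ = 39860 N.
σ = P/A = 39860/2225 = 17.92 MPa.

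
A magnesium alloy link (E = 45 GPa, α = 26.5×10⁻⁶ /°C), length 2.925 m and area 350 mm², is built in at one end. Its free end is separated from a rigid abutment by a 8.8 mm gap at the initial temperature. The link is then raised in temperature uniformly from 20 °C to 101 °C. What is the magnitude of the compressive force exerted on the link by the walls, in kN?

Unrestrained expansion: δ_free = αΔT L = 26.5×10⁻⁶ × 81 × 2925 = 6.279 mm.
Since δ_free = 6.28 mm is less than the 8.8 mm gap, the link never touches the wall. No axial force develops.

P ≈ 0 kN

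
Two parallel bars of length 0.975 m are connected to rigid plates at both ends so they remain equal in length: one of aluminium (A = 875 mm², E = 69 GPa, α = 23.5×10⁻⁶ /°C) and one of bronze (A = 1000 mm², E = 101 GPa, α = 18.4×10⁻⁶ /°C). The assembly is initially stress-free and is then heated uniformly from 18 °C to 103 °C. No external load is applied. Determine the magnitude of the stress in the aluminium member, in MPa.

The aluminium has the larger α, so on heating it would change length more than the bronze if both were free. The rigid plates force a common final length, so the aluminium is put into compression and the bronze into tension, with equal and opposite forces P (no external load).
Setting the final lengths equal and cancelling L: (α₁ − α₂)ΔT = P/(A₁E₁) + P/(A₂E₂).
|α₁ − α₂|·ΔT = 5.1×10⁻⁶ × 85 = 0.0004335.
1/(A₁E₁) + 1/(A₂E₂) = 1/(875×69×10³) + 1/(1000×101×10³) = 2.646×10⁻⁸ N⁻¹.
P = 0.0004335 / 2.646×10⁻⁸ = 16380 N = 16.38 kN.
σ_{aluminium} = P/A₁ = 16380/875 = 18.72 MPa, compressive.

σ ≈ 18.7 MPa (compressive)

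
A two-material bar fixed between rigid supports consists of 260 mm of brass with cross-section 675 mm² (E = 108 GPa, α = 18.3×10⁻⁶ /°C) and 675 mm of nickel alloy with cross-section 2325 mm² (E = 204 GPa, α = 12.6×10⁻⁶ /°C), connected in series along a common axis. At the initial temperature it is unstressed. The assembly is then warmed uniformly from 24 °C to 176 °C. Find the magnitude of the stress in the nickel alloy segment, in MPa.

Free thermal expansion of the whole bar: Σ αᵢΔT Lᵢ = 18.3×10⁻⁶×152×260 + 12.6×10⁻⁶×152×675 = 2.016 mm.
Since the ends are fixed, an axial force P builds up, equal in every segment, with P · Σ Lᵢ/(AᵢEᵢ) = δ_free.
The series flexibility is Σ Lᵢ/(AᵢEᵢ) = 260/(675×108×10³) + 675/(2325×204×10³) = 4.99×10⁻⁶ mm/N.
Hence P = δ_free / Σ(L/AE) = 2.016/4.99×10⁻⁶ = 404 kN (compressive).
σ_{nickel alloy} = P / A = 404000 / 2325 = 173.8 MPa.

σ ≈ 174 MPa (compressive)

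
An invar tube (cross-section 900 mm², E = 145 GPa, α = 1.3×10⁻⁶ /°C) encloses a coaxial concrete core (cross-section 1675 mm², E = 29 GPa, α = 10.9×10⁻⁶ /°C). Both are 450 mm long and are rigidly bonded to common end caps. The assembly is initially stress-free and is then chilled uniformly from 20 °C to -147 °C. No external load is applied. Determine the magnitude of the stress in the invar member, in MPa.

Equilibrium of a rigid end plate with no external load gives equal and opposite internal forces ±P in the two members. Since α_{concrete} > α_{invar}, cooling drives the concrete into tension and the invar into compression.
Compatibility of the two members (thermal + elastic change equal): (α₁ − α₂)ΔT = P·[1/(A₁E₁) + 1/(A₂E₂)].
|α₁ − α₂|·ΔT = 9.6×10⁻⁶ × 167 = 0.001603.
1/(A₁E₁) + 1/(A₂E₂) = 1/(900×145×10³) + 1/(1675×29×10³) = 2.825×10⁻⁸ N⁻¹.
P = 0.001603 / 2.825×10⁻⁸ = 56750 N = 56.75 kN.
σ_{invar} = P/A₁ = 56750/900 = 63.06 MPa, compressive.

σ ≈ 63.1 MPa (compressive)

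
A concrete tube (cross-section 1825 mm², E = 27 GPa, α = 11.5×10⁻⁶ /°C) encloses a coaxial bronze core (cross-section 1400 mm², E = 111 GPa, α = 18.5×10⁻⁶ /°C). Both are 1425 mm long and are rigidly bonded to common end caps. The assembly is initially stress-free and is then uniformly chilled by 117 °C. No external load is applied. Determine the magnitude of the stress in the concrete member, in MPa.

σ ≈ 16.8 MPa (compressive)

The bronze has the larger α, so on cooling it would change length more than the concrete if both were free. The rigid plates force a common final length, so the bronze is put into tension and the concrete into compression, with equal and opposite forces P (no external load).
Compatibility of the two members (thermal + elastic change equal): (α₁ − α₂)ΔT = P·[1/(A₁E₁) + 1/(A₂E₂)].
|α₁ − α₂|·ΔT = 7×10⁻⁶ × 117 = 0.000819.
1/(A₁E₁) + 1/(A₂E₂) = 1/(1825×27×10³) + 1/(1400×111×10³) = 2.673×10⁻⁸ N⁻¹.
P = 0.000819 / 2.673×10⁻⁸ = 30640 N = 30.64 kN.
σ_{concrete} = P/A₁ = 30640/1825 = 16.79 MPa, compressive.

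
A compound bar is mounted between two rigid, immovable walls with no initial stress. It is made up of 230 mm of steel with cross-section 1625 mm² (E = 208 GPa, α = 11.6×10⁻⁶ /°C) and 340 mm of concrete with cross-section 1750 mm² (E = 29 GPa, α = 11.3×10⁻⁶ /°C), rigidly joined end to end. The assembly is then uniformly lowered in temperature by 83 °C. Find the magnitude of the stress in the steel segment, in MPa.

Free thermal contraction of the whole bar: Σ αᵢΔT Lᵢ = 11.6×10⁻⁶×83×230 + 11.3×10⁻⁶×83×340 = 0.5403 mm.
The rigid supports impose zero overall length change; the single axial force P common to all segments must satisfy P Σ Lᵢ/(AᵢEᵢ) = δ_free.
Σ Lᵢ/(AᵢEᵢ) = 230/(1625×208×10³) + 340/(1750×29×10³) = 7.38×10⁻⁶ mm/N.
Hence P = δ_free / Σ(L/AE) = 0.5403/7.38×10⁻⁶ = 73.22 kN (tensile).
σ_{steel} = P / A = 73220 / 1625 = 45.06 MPa.

σ ≈ 45.1 MPa (tensile)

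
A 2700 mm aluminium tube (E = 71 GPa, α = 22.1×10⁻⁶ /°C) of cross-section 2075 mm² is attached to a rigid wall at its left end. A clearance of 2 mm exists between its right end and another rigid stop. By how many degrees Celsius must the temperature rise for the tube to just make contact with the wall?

ΔT ≈ 33.5 °C

The gap closes when αΔT L = 2 mm, since the tube is still unstressed at that instant.
ΔT = 2 / (22.1×10⁻⁶ × 2700) = 33.52 °C.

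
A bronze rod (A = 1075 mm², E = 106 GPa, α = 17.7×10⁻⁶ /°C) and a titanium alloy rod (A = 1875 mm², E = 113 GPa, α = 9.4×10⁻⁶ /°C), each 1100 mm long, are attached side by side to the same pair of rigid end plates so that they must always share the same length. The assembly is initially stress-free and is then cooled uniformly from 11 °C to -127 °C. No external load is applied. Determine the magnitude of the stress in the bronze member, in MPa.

Both members must finish at the same length. With the larger α, the bronze tends to over-contract; the plates restrain it, putting the bronze in tension and the titanium alloy in compression. With no external load the two internal forces are equal and opposite, magnitude P.
Compatibility of the two members (thermal + elastic change equal): (α₁ − α₂)ΔT = P·[1/(A₁E₁) + 1/(A₂E₂)].
|α₁ − α₂|·ΔT = 8.3×10⁻⁶ × 138 = 0.001145.
1/(A₁E₁) + 1/(A₂E₂) = 1/(1075×106×10³) + 1/(1875×113×10³) = 1.35×10⁻⁸ N⁻¹.
So P = 0.001145 / 1.35×10⁻⁸ = 84.87 kN.
σ_{bronze} = P/A₁ = 84870/1075 = 78.95 MPa, tensile.

σ ≈ 79 MPa (tensile)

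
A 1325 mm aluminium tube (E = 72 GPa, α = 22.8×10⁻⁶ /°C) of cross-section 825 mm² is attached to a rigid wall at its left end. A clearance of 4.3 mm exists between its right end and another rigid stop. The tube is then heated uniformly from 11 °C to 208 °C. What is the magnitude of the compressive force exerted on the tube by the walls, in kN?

P ≈ 74 kN

Unrestrained expansion: δ_free = αΔT L = 22.8×10⁻⁶ × 197 × 1325 = 5.951 mm.
This exceeds the 4.3 mm gap, so the wall pushes back. The portion of expansion that must be recovered elastically is δ_free − gap = 5.951 − 4.3 = 1.651 mm.
That suppressed elongation corresponds to σ = E·Δ/L = 72×10³ × 1.651/1325 = 89.73 MPa.
P = σA = 89.73 × 825 = 74.03 kN.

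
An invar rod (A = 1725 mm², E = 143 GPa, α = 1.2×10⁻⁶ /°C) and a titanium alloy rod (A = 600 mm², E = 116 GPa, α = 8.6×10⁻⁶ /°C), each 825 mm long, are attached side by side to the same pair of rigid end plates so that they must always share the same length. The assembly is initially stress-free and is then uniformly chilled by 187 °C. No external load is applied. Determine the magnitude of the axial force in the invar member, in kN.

P ≈ 75.1 kN (compressive in the invar)

The titanium alloy has the larger α, so on cooling it would change length more than the invar if both were free. The rigid plates force a common final length, so the titanium alloy is put into tension and the invar into compression, with equal and opposite forces P (no external load).
Equating the net (thermal + elastic) strains gives |α₁ − α₂|·ΔT = P·[1/(A₁E₁) + 1/(A₂E₂)].
|α₁ − α₂|·ΔT = 7.4×10⁻⁶ × 187 = 0.001384.
1/(A₁E₁) + 1/(A₂E₂) = 1/(1725×143×10³) + 1/(600×116×10³) = 1.842×10⁻⁸ N⁻¹.
P = 0.001384 / 1.842×10⁻⁸ = 75120 N = 75.12 kN.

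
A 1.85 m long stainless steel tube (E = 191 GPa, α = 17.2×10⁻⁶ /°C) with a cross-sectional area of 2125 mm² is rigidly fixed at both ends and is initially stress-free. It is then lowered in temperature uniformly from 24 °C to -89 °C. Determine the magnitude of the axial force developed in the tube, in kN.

The ends cannot move, so σ = EαΔT = 191×10³ × 17.2×10⁻⁶ × 113 = 371.2 MPa.
Axial force P = σA = 371.2 × 2125 = 788900 N = 788.9 kN, tensile.

P ≈ 789 kN (tensile)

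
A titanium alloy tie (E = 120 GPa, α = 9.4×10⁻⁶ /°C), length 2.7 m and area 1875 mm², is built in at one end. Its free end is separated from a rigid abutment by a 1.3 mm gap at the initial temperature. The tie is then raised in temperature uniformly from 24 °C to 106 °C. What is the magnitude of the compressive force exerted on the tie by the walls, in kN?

P ≈ 65.1 kN

Unrestrained expansion: δ_free = αΔT L = 9.4×10⁻⁶ × 82 × 2700 = 2.081 mm.
The gap closes (δ_free > 1.3 mm) and the wall then resists a further 2.081 − 1.3 = 0.7812 mm of expansion.
So σ = E(δ_free − g)/L = 120×10³ × 0.7812/2700 = 34.72 MPa.
P = σA = 34.72 × 1875 = 65.1 kN.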